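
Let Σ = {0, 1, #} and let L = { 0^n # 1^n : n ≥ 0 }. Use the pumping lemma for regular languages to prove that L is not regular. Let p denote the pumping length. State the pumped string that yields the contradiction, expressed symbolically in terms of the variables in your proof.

Toward a contradiction, assume L is regular with pumping length p.
Take w = 0^p # 1^p ∈ L with |w| = 2p+1 ≥ p.
The pumping lemma gives a decomposition w = xyz where |xy| ≤ p and y is nonempty.
The first p characters of w are 0's, so xy (and hence y) consists only of 0's. Write y = 0^k, 1 ≤ k ≤ p.
Pump with i = 2: xy^2z = 0^{p+k} # 1^p, which would require p+k = p. But k ≥ 1, so xy^2z ∉ L.
This contradicts the pumping lemma, so L is not regular.

0^{p+k} # 1^p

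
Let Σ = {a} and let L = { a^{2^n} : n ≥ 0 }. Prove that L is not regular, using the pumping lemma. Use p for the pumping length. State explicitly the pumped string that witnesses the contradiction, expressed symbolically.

Toward a contradiction, assume L is regular with pumping length p.
Take w = a^{2^p} ∈ L with |w| = 2^p ≥ p.
Write w = xyz as guaranteed by the lemma, with |xy| ≤ p and |y| ≥ 1.
Then y = a^k for some k with 1 ≤ k ≤ p.
Pump with i = 2: xy^2z = a^{2^p+k}. Since 1 ≤ k ≤ p < 2^p, we have 2^p < 2^p+k < 2^{p+1}, so 2^p+k is not a power of 2. So xy^2z ∉ L.
This is a contradiction; hence L is not regular.

a^{2^p+k}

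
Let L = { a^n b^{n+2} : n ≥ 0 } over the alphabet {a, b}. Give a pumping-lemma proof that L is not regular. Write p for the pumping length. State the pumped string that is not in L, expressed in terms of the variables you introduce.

a^{p+k} b^{p+2}

Toward a contradiction, assume L is regular with pumping length p.
Take w = a^p b^{p+2}. Then w ∈ L and |w| = 2p+2 ≥ p.
By the pumping lemma, w = xyz with |xy| ≤ p and y is nonempty.
Because |xy| ≤ p and w begins with p copies of a, we have y = a^k with 1 ≤ k ≤ p.
Pump with i = 2: xy^2z = a^{p+k} b^{p+2}. For this to lie in L we would need p+2 = (p+k)+2, which forces k = 0. But k ≥ 1, so xy^2z ∉ L.
This contradicts the pumping lemma, so L is not regular.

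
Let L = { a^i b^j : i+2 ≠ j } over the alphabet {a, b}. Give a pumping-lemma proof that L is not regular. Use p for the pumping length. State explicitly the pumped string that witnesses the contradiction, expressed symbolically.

a^{p+p!} b^{p+p!+2}

Toward a contradiction, assume L is regular with pumping length p.
Choose w = a^p b^{p+p!+2}. Since p ≠ (p+p!+2)-2 = p+p!, w ∈ L; and |w| ≥ p.
Write w = xyz as guaranteed by the lemma, with |xy| ≤ p and |y| > 0.
Because |xy| ≤ p and w begins with p copies of a, we have y = a^k with 1 ≤ k ≤ p.
Since 1 ≤ k ≤ p, k divides p!; set t = 1 + p!/k. Then xy^t z has p + (p!/k)·k = p + p! copies of a. Now the a-count is p+p! and (b-count)-2 = (p+p!+2)-2 = p+p!, so i+2 ≠ j fails. So xy^t z = a^{p+p!} b^{p+p!+2} ∉ L.
Contradiction. Therefore L is not regular.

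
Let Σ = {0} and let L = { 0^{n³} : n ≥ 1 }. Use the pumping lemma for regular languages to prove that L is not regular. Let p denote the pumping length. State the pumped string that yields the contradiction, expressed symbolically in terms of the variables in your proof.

Assume L is regular. Let p be the pumping length given by the pumping lemma.
Take w = 0^{p³} ∈ L with |w| = p³ ≥ p.
Write w = xyz as guaranteed by the lemma, with |xy| ≤ p and y is nonempty.
Then y = 0^k for some k with 1 ≤ k ≤ p.
Pump with i = 2: xy^2z = 0^{p³+k}. Since 1 ≤ k ≤ p, p³ < p³+k ≤ p³+p < p³+3p²+3p+1 = (p+1)³, so p³+k is not a perfect cube. So xy^2z ∉ L.
This contradicts the pumping lemma, so L is not regular.

0^{p³+k}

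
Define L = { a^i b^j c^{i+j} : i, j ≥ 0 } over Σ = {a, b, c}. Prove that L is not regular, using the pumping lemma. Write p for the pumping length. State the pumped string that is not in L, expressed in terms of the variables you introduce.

a^{p+k} b^p c^{2p}

Assume L is regular. Let p be the pumping length given by the pumping lemma.
Take w = a^p b^p c^{2p} ∈ L (with i=j=p, i+j=2p), |w| = 4p ≥ p.
The pumping lemma gives a decomposition w = xyz where |xy| ≤ p and |y| ≥ 1.
Because |xy| ≤ p and w begins with p copies of a, we have y = a^k with 1 ≤ k ≤ p.
Consider xy^2z = a^{p+k} b^p c^{2p}. Now the a- and b-counts sum to 2p+k, but the c-count is 2p ≠ 2p+k. So xy^2z ∉ L.
This is a contradiction; hence L is not regular.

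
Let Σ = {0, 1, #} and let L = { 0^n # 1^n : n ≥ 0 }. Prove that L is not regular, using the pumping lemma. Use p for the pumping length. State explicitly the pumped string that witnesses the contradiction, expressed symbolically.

0^{p+k} # 1^p

Assume L is regular; let p be its pumping constant.
Take w = 0^p # 1^p ∈ L with |w| = 2p+1 ≥ p.
The pumping lemma gives a decomposition w = xyz where |xy| ≤ p and |y| ≥ 1.
Because |xy| ≤ p and w begins with p copies of 0, we have y = 0^k with 1 ≤ k ≤ p.
Pump with i = 2: xy^2z = 0^{p+k} # 1^p, which would require p+k = p. But k ≥ 1, so xy^2z ∉ L.
Contradiction. Therefore L is not regular.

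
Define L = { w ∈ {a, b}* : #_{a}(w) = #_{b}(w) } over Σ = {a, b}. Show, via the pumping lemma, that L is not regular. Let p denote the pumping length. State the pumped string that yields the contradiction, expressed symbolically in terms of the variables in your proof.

a^{p+k} b^p

Suppose for contradiction that L is regular, and let p be the pumping length.
Choose w = a^p b^p ∈ L with |w| = 2p ≥ p.
By the pumping lemma, w = xyz with |xy| ≤ p and y is nonempty.
Because |xy| ≤ p and w begins with p copies of a, we have y = a^k with 1 ≤ k ≤ p.
Pump with i = 2: xy^2z = a^{p+k} b^p has p+k occurrences of a but only p of b. Since k ≥ 1 the counts differ, so xy^2z ∉ L.
This is a contradiction; hence L is not regular.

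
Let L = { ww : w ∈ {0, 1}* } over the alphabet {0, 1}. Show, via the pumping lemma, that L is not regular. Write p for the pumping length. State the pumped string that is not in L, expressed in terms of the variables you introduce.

Suppose for contradiction that L is regular, and let p be the pumping length.
Take w = 0^p 1^p 0^p 1^p = uu where u = 0^p1^p; then w ∈ L and |w| = 4p ≥ p.
By the pumping lemma, w = xyz with |xy| ≤ p and y is nonempty.
Because |xy| ≤ p and w begins with p copies of 0, we have y = 0^k with 1 ≤ k ≤ p.
Pump with i = 2: xy^2z = 0^{p+k} 1^p 0^p 1^p, of length 4p+k. Suppose this equals vv. The string starts with 0 and ends with 1, so v does too; thus the boundary between the two copies of v is a 1→0 transition. There is exactly one such transition, at position 2p+k, so |v| = 2p+k and |vv| = 4p+2k ≠ 4p+k since k ≥ 1. So xy^2z ∉ L.
Contradiction. Therefore L is not regular.

0^{p+k} 1^p 0^p 1^p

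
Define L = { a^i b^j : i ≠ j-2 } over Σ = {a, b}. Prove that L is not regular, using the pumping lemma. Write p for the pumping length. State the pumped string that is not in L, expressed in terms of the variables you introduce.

a^{p+p!} b^{p+p!+2}

Toward a contradiction, assume L is regular with pumping length p.
Choose w = a^p b^{p+p!+2}. Since p ≠ (p+p!+2)-2 = p+p!, w ∈ L; and |w| ≥ p.
Write w = xyz as guaranteed by the lemma, with |xy| ≤ p and |y| > 0.
Because |xy| ≤ p and w begins with p copies of a, we have y = a^k with 1 ≤ k ≤ p.
Since 1 ≤ k ≤ p, k divides p!; set t = 1 + p!/k. Then xy^t z has p + (p!/k)·k = p + p! copies of a. Now the a-count is p+p! and (b-count)-2 = (p+p!+2)-2 = p+p!, so i ≠ j-2 fails. So xy^t z = a^{p+p!} b^{p+p!+2} ∉ L.
This contradicts the pumping lemma, so L is not regular.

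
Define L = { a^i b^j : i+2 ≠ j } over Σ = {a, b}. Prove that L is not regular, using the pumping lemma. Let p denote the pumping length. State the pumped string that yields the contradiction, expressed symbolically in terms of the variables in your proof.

Assume L is regular; let p be its pumping constant.
Choose w = a^p b^{p+p!+2}. Since p ≠ (p+p!+2)-2 = p+p!, w ∈ L; and |w| ≥ p.
By the pumping lemma, w = xyz with |xy| ≤ p and |y| > 0.
The first p characters of w are a's, so xy (and hence y) consists only of a's. Write y = a^k, 1 ≤ k ≤ p.
Since 1 ≤ k ≤ p, k divides p!; set t = 1 + p!/k. Then xy^t z has p + (p!/k)·k = p + p! copies of a. Now the a-count is p+p! and (b-count)-2 = (p+p!+2)-2 = p+p!, so i+2 ≠ j fails. So xy^t z = a^{p+p!} b^{p+p!+2} ∉ L.
This is a contradiction; hence L is not regular.

a^{p+p!} b^{p+p!+2}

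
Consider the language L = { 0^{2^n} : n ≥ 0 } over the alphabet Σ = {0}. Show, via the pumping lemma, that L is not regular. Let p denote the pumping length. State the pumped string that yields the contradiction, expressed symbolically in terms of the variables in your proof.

Toward a contradiction, assume L is regular with pumping length p.
Take w = 0^{2^p} ∈ L with |w| = 2^p ≥ p.
The pumping lemma gives a decomposition w = xyz where |xy| ≤ p and |y| ≥ 1.
Then y = 0^k for some k with 1 ≤ k ≤ p.
Pump with i = 2: xy^2z = 0^{2^p+k}. Since 1 ≤ k ≤ p < 2^p, we have 2^p < 2^p+k < 2^{p+1}, so 2^p+k is not a power of 2. So xy^2z ∉ L.
This is a contradiction; hence L is not regular.

0^{2^p+k}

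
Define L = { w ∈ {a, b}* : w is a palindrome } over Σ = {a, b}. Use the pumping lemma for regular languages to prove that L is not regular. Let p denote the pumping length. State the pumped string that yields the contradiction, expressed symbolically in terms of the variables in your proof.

a^{p+k} b a^p

Toward a contradiction, assume L is regular with pumping length p.
Take w = a^p b a^p, a palindrome of length 2p+1 ≥ p.
By the pumping lemma, w = xyz with |xy| ≤ p and |y| ≥ 1.
Since the first p symbols of w are all a's and |xy| ≤ p, y lies entirely in the leading a-block: y = a^k for some k with 1 ≤ k ≤ p.
Pump with i = 2: xy^2z = a^{p+k} b a^p. Its reverse is a^p b a^{p+k}, which differs from xy^2z since k ≥ 1. So xy^2z is not a palindrome and xy^2z ∉ L.
This contradicts the pumping lemma, so L is not regular.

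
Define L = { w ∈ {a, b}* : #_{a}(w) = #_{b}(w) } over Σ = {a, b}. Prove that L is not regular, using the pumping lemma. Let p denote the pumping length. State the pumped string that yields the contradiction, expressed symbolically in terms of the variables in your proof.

a^{p+k} b^p

Toward a contradiction, assume L is regular with pumping length p.
Choose w = a^p b^p ∈ L with |w| = 2p ≥ p.
By the pumping lemma, w = xyz with |xy| ≤ p and y is nonempty.
Because |xy| ≤ p and w begins with p copies of a, we have y = a^k with 1 ≤ k ≤ p.
Pump with i = 2: xy^2z = a^{p+k} b^p has p+k occurrences of a but only p of b. Since k ≥ 1 the counts differ, so xy^2z ∉ L.
Contradiction. Therefore L is not regular.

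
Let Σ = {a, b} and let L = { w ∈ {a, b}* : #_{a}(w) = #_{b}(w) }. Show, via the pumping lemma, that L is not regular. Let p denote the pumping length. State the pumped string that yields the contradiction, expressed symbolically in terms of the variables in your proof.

a^{p+k} b^p

Assume L is regular; let p be its pumping constant.
Choose w = a^p b^p ∈ L with |w| = 2p ≥ p.
By the pumping lemma, w = xyz with |xy| ≤ p and |y| ≥ 1.
Because |xy| ≤ p and w begins with p copies of a, we have y = a^k with 1 ≤ k ≤ p.
Pump with i = 2: xy^2z = a^{p+k} b^p has p+k occurrences of a but only p of b. Since k ≥ 1 the counts differ, so xy^2z ∉ L.
Contradiction. Therefore L is not regular.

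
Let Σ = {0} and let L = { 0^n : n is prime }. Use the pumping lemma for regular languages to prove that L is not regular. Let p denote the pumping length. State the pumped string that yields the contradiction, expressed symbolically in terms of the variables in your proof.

Assume L is regular. Let p be the pumping length given by the pumping lemma.
Let q be a prime with q ≥ p+2 (infinitely many primes exist), and take w = 0^q ∈ L with |w| = q ≥ p.
Write w = xyz as guaranteed by the lemma, with |xy| ≤ p and |y| ≥ 1.
Then y = 0^k for some k with 1 ≤ k ≤ p.
Since 1 ≤ k ≤ p, |xz| = q-k. Pump with i = q+1: |xy^{q+1}z| = (q-k)+(q+1)k = q+qk = q(1+k), which is composite (both factors ≥ 2). So xy^{q+1}z = 0^{q(1+k)} ∉ L.
This is a contradiction; hence L is not regular.

0^{q(1+k)}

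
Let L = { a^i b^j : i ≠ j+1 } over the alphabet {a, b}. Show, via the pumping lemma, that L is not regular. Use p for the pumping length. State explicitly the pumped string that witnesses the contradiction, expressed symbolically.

a^{p+p!} b^{p+p!-1}

Assume L is regular. Let p be the pumping length given by the pumping lemma.
Choose w = a^p b^{p+p!-1}. Since p ≠ (p+p!-1)+1 = p+p!, w ∈ L; and |w| ≥ p.
The pumping lemma gives a decomposition w = xyz where |xy| ≤ p and |y| > 0.
The first p characters of w are a's, so xy (and hence y) consists only of a's. Write y = a^k, 1 ≤ k ≤ p.
Since 1 ≤ k ≤ p, k divides p!; set t = 1 + p!/k. Then xy^t z has p + (p!/k)·k = p + p! copies of a. Now the a-count is p+p! and (b-count)+1 = (p+p!-1)+1 = p+p!, so i ≠ j+1 fails. So xy^t z = a^{p+p!} b^{p+p!-1} ∉ L.
Contradiction. Therefore L is not regular.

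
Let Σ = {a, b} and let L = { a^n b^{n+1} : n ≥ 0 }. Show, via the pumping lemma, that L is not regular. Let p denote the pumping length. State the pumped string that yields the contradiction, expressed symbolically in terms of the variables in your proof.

Assume L is regular. Let p be the pumping length given by the pumping lemma.
Take w = a^p b^{p+1}. Then w ∈ L and |w| = 2p+1 ≥ p.
The pumping lemma gives a decomposition w = xyz where |xy| ≤ p and |y| ≥ 1.
The first p characters of w are a's, so xy (and hence y) consists only of a's. Write y = a^k, 1 ≤ k ≤ p.
Pump with i = 2: xy^2z = a^{p+k} b^{p+1}. For this to lie in L we would need p+1 = (p+k)+1, which forces k = 0. But k ≥ 1, so xy^2z ∉ L.
Contradiction. Therefore L is not regular.

a^{p+k} b^{p+1}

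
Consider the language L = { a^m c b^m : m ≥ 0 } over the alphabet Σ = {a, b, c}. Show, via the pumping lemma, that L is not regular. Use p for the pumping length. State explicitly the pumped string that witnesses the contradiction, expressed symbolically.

a^{p+k} c b^p

Assume L is regular; let p be its pumping constant.
Take w = a^p c b^p ∈ L with |w| = 2p+1 ≥ p.
Write w = xyz as guaranteed by the lemma, with |xy| ≤ p and |y| > 0.
Because |xy| ≤ p and w begins with p copies of a, we have y = a^k with 1 ≤ k ≤ p.
Pump with i = 2: xy^2z = a^{p+k} c b^p, which would require p+k = p. But k ≥ 1, so xy^2z ∉ L.
Contradiction. Therefore L is not regular.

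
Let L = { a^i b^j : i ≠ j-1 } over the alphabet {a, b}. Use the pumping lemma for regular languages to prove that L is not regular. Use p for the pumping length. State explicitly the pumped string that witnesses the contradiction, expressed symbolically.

Assume L is regular. Let p be the pumping length given by the pumping lemma.
Choose w = a^p b^{p+p!+1}. Since p ≠ (p+p!+1)-1 = p+p!, w ∈ L; and |w| ≥ p.
The pumping lemma gives a decomposition w = xyz where |xy| ≤ p and |y| > 0.
Because |xy| ≤ p and w begins with p copies of a, we have y = a^k with 1 ≤ k ≤ p.
Since 1 ≤ k ≤ p, k divides p!; set t = 1 + p!/k. Then xy^t z has p + (p!/k)·k = p + p! copies of a. Now the a-count is p+p! and (b-count)-1 = (p+p!+1)-1 = p+p!, so i ≠ j-1 fails. So xy^t z = a^{p+p!} b^{p+p!+1} ∉ L.
This is a contradiction; hence L is not regular.

a^{p+p!} b^{p+p!+1}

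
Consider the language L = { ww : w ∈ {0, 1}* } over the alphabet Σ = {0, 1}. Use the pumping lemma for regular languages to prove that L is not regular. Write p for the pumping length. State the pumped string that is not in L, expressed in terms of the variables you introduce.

0^{p+k} 1^p 0^p 1^p

Toward a contradiction, assume L is regular with pumping length p.
Take w = 0^p 1^p 0^p 1^p = uu where u = 0^p1^p; then w ∈ L and |w| = 4p ≥ p.
The pumping lemma gives a decomposition w = xyz where |xy| ≤ p and |y| ≥ 1.
Because |xy| ≤ p and w begins with p copies of 0, we have y = 0^k with 1 ≤ k ≤ p.
Pump with i = 2: xy^2z = 0^{p+k} 1^p 0^p 1^p, of length 4p+k. Suppose this equals vv. The string starts with 0 and ends with 1, so v does too; thus the boundary between the two copies of v is a 1→0 transition. There is exactly one such transition, at position 2p+k, so |v| = 2p+k and |vv| = 4p+2k ≠ 4p+k since k ≥ 1. So xy^2z ∉ L.
This contradicts the pumping lemma, so L is not regular.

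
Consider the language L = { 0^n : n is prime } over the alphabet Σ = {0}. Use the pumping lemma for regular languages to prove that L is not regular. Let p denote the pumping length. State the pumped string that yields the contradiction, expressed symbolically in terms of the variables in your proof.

0^{q(1+k)}

Suppose for contradiction that L is regular, and let p be the pumping length.
Let q be a prime with q ≥ p+2 (infinitely many primes exist), and take w = 0^q ∈ L with |w| = q ≥ p.
By the pumping lemma, w = xyz with |xy| ≤ p and y is nonempty.
Then y = 0^k for some k with 1 ≤ k ≤ p.
Since 1 ≤ k ≤ p, |xz| = q-k. Pump with i = q+1: |xy^{q+1}z| = (q-k)+(q+1)k = q+qk = q(1+k), which is composite (both factors ≥ 2). So xy^{q+1}z = 0^{q(1+k)} ∉ L.
This contradicts the pumping lemma, so L is not regular.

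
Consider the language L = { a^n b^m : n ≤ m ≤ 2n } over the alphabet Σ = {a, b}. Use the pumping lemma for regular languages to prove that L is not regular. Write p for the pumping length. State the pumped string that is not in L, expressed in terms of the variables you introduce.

a^{p+k} b^p

Toward a contradiction, assume L is regular with pumping length p.
Take w = a^p b^p ∈ L (since p ≤ p ≤ 2p), with |w| = 2p ≥ p.
The pumping lemma gives a decomposition w = xyz where |xy| ≤ p and |y| > 0.
Since the first p symbols of w are all a's and |xy| ≤ p, y lies entirely in the leading a-block: y = a^k for some k with 1 ≤ k ≤ p.
Pump with i = 2: xy^2z = a^{p+k} b^p. Now n = p+k > p = m, so the condition n ≤ m fails. Thus xy^2z ∉ L.
Contradiction. Therefore L is not regular.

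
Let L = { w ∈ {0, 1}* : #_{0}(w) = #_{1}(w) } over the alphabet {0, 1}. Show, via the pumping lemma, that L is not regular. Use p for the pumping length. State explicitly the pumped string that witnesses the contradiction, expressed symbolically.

0^{p+k} 1^p

Suppose for contradiction that L is regular, and let p be the pumping length.
Choose w = 0^p 1^p ∈ L with |w| = 2p ≥ p.
By the pumping lemma, w = xyz with |xy| ≤ p and |y| ≥ 1.
The first p characters of w are 0's, so xy (and hence y) consists only of 0's. Write y = 0^k, 1 ≤ k ≤ p.
Pump with i = 2: xy^2z = 0^{p+k} 1^p has p+k occurrences of 0 but only p of 1. Since k ≥ 1 the counts differ, so xy^2z ∉ L.
This is a contradiction; hence L is not regular.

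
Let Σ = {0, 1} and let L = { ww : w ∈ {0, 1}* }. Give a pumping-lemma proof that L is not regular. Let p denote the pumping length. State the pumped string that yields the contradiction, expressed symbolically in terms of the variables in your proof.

0^{p+k} 1^p 0^p 1^p

Assume L is regular. Let p be the pumping length given by the pumping lemma.
Take w = 0^p 1^p 0^p 1^p = uu where u = 0^p1^p; then w ∈ L and |w| = 4p ≥ p.
By the pumping lemma, w = xyz with |xy| ≤ p and |y| ≥ 1.
The first p characters of w are 0's, so xy (and hence y) consists only of 0's. Write y = 0^k, 1 ≤ k ≤ p.
Pump with i = 2: xy^2z = 0^{p+k} 1^p 0^p 1^p, of length 4p+k. Suppose this equals vv. The string starts with 0 and ends with 1, so v does too; thus the boundary between the two copies of v is a 1→0 transition. There is exactly one such transition, at position 2p+k, so |v| = 2p+k and |vv| = 4p+2k ≠ 4p+k since k ≥ 1. So xy^2z ∉ L.
Contradiction. Therefore L is not regular.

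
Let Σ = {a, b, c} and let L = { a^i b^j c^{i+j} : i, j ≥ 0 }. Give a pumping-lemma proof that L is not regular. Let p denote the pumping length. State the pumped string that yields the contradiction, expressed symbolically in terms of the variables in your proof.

a^{p+k} b^p c^{2p}

Assume L is regular; let p be its pumping constant.
Take w = a^p b^p c^{2p} ∈ L (with i=j=p, i+j=2p), |w| = 4p ≥ p.
By the pumping lemma, w = xyz with |xy| ≤ p and y is nonempty.
The first p characters of w are a's, so xy (and hence y) consists only of a's. Write y = a^k, 1 ≤ k ≤ p.
Consider xy^2z = a^{p+k} b^p c^{2p}. Now the a- and b-counts sum to 2p+k, but the c-count is 2p ≠ 2p+k. So xy^2z ∉ L.
Contradiction. Therefore L is not regular.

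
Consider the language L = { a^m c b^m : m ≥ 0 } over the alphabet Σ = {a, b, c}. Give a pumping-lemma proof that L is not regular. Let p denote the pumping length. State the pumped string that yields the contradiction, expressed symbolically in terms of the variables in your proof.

Suppose for contradiction that L is regular, and let p be the pumping length.
Take w = a^p c b^p ∈ L with |w| = 2p+1 ≥ p.
The pumping lemma gives a decomposition w = xyz where |xy| ≤ p and y is nonempty.
Because |xy| ≤ p and w begins with p copies of a, we have y = a^k with 1 ≤ k ≤ p.
Pump with i = 2: xy^2z = a^{p+k} c b^p, which would require p+k = p. But k ≥ 1, so xy^2z ∉ L.
This is a contradiction; hence L is not regular.

a^{p+k} c b^p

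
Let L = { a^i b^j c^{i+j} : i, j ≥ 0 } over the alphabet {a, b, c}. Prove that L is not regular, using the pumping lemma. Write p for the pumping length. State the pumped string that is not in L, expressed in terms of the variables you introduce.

a^{p+k} b^p c^{2p}

Assume L is regular. Let p be the pumping length given by the pumping lemma.
Take w = a^p b^p c^{2p} ∈ L (with i=j=p, i+j=2p), |w| = 4p ≥ p.
The pumping lemma gives a decomposition w = xyz where |xy| ≤ p and |y| ≥ 1.
Since the first p symbols of w are all a's and |xy| ≤ p, y lies entirely in the leading a-block: y = a^k for some k with 1 ≤ k ≤ p.
Consider xy^2z = a^{p+k} b^p c^{2p}. Now the a- and b-counts sum to 2p+k, but the c-count is 2p ≠ 2p+k. So xy^2z ∉ L.
This is a contradiction; hence L is not regular.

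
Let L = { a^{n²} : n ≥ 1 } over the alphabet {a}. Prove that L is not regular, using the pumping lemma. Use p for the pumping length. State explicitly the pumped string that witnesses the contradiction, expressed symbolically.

Assume L is regular; let p be its pumping constant.
Take w = a^{p²} ∈ L with |w| = p² ≥ p.
Write w = xyz as guaranteed by the lemma, with |xy| ≤ p and |y| ≥ 1.
Then y = a^k for some k with 1 ≤ k ≤ p.
Pump with i = 2: xy^2z = a^{p²+k}. Since 1 ≤ k ≤ p, p² < p²+k ≤ p²+p < (p+1)², so p²+k lies strictly between consecutive squares and is not a perfect square. So xy^2z ∉ L.
This contradicts the pumping lemma, so L is not regular.

a^{p²+k}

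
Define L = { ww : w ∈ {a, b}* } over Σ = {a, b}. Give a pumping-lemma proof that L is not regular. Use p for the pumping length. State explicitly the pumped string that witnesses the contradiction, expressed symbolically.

a^{p+k} b^p a^p b^p

Assume L is regular; let p be its pumping constant.
Take w = a^p b^p a^p b^p = uu where u = a^pb^p; then w ∈ L and |w| = 4p ≥ p.
The pumping lemma gives a decomposition w = xyz where |xy| ≤ p and |y| ≥ 1.
Since the first p symbols of w are all a's and |xy| ≤ p, y lies entirely in the leading a-block: y = a^k for some k with 1 ≤ k ≤ p.
Pump with i = 2: xy^2z = a^{p+k} b^p a^p b^p, of length 4p+k. Suppose this equals vv. The string starts with a and ends with b, so v does too; thus the boundary between the two copies of v is a b→a transition. There is exactly one such transition, at position 2p+k, so |v| = 2p+k and |vv| = 4p+2k ≠ 4p+k since k ≥ 1. So xy^2z ∉ L.
This is a contradiction; hence L is not regular.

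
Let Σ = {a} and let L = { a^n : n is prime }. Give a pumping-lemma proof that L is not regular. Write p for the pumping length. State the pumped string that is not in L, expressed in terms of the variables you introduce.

Assume L is regular; let p be its pumping constant.
Let q be a prime with q ≥ p+2 (infinitely many primes exist), and take w = a^q ∈ L with |w| = q ≥ p.
Write w = xyz as guaranteed by the lemma, with |xy| ≤ p and |y| ≥ 1.
Then y = a^k for some k with 1 ≤ k ≤ p.
Since 1 ≤ k ≤ p, |xz| = q-k. Pump with i = q+1: |xy^{q+1}z| = (q-k)+(q+1)k = q+qk = q(1+k), which is composite (both factors ≥ 2). So xy^{q+1}z = a^{q(1+k)} ∉ L.
This is a contradiction; hence L is not regular.

a^{q(1+k)}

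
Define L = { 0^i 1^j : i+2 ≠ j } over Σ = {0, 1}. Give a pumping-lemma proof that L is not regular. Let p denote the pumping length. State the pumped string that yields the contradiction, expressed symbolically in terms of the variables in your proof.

Toward a contradiction, assume L is regular with pumping length p.
Choose w = 0^p 1^{p+p!+2}. Since p ≠ (p+p!+2)-2 = p+p!, w ∈ L; and |w| ≥ p.
Write w = xyz as guaranteed by the lemma, with |xy| ≤ p and |y| > 0.
Because |xy| ≤ p and w begins with p copies of 0, we have y = 0^k with 1 ≤ k ≤ p.
Since 1 ≤ k ≤ p, k divides p!; set t = 1 + p!/k. Then xy^t z has p + (p!/k)·k = p + p! copies of 0. Now the 0-count is p+p! and (1-count)-2 = (p+p!+2)-2 = p+p!, so i+2 ≠ j fails. So xy^t z = 0^{p+p!} 1^{p+p!+2} ∉ L.
This is a contradiction; hence L is not regular.

0^{p+p!} 1^{p+p!+2}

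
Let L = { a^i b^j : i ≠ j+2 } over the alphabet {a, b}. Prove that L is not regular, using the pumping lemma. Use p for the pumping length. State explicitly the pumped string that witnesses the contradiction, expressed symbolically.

a^{p+p!} b^{p+p!-2}

Suppose for contradiction that L is regular, and let p be the pumping length.
Choose w = a^p b^{p+p!-2}. Since p ≠ (p+p!-2)+2 = p+p!, w ∈ L; and |w| ≥ p.
The pumping lemma gives a decomposition w = xyz where |xy| ≤ p and y is nonempty.
Because |xy| ≤ p and w begins with p copies of a, we have y = a^k with 1 ≤ k ≤ p.
Since 1 ≤ k ≤ p, k divides p!; set t = 1 + p!/k. Then xy^t z has p + (p!/k)·k = p + p! copies of a. Now the a-count is p+p! and (b-count)+2 = (p+p!-2)+2 = p+p!, so i ≠ j+2 fails. So xy^t z = a^{p+p!} b^{p+p!-2} ∉ L.
This contradicts the pumping lemma, so L is not regular.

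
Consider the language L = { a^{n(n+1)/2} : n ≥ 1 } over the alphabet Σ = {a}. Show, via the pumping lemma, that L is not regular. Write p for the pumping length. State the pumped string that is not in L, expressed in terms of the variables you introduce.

a^{p(p+1)/2+k}

Assume L is regular; let p be its pumping constant.
Take w = a^{p(p+1)/2} ∈ L with |w| = p(p+1)/2 ≥ p.
By the pumping lemma, w = xyz with |xy| ≤ p and |y| ≥ 1.
Then y = a^k for some k with 1 ≤ k ≤ p.
Pump with i = 2: xy^2z = a^{p(p+1)/2+k}. Since 1 ≤ k ≤ p, p(p+1)/2 < p(p+1)/2+k ≤ p(p+1)/2+p < (p+1)(p+2)/2, so p(p+1)/2+k is strictly between consecutive triangular numbers. So xy^2z ∉ L.
This contradicts the pumping lemma, so L is not regular.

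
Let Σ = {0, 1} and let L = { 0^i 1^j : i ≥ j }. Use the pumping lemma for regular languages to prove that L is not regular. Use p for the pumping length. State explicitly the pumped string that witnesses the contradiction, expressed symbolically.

Assume L is regular; let p be its pumping constant.
Choose w = 0^p 1^p ∈ L, with |w| = 2p ≥ p.
By the pumping lemma, w = xyz with |xy| ≤ p and y is nonempty.
Because |xy| ≤ p and w begins with p copies of 0, we have y = 0^k with 1 ≤ k ≤ p.
Consider xy^0z = xz = 0^{p-k} 1^p. Since k ≥ 1, the 0-count p-k is less than p, so i ≥ j fails; thus xz ∉ L.
This is a contradiction; hence L is not regular.

0^{p-k} 1^p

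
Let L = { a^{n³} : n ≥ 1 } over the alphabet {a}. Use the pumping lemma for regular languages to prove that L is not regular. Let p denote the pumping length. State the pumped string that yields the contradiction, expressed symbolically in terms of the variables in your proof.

Assume L is regular; let p be its pumping constant.
Take w = a^{p³} ∈ L with |w| = p³ ≥ p.
By the pumping lemma, w = xyz with |xy| ≤ p and y is nonempty.
Then y = a^k for some k with 1 ≤ k ≤ p.
Pump with i = 2: xy^2z = a^{p³+k}. Since 1 ≤ k ≤ p, p³ < p³+k ≤ p³+p < p³+3p²+3p+1 = (p+1)³, so p³+k is not a perfect cube. So xy^2z ∉ L.
This contradicts the pumping lemma, so L is not regular.

a^{p³+k}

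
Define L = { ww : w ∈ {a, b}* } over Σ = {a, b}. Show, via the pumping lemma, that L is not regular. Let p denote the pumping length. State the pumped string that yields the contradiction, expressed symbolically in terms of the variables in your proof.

a^{p+k} b^p a^p b^p

Assume L is regular; let p be its pumping constant.
Take w = a^p b^p a^p b^p = uu where u = a^pb^p; then w ∈ L and |w| = 4p ≥ p.
The pumping lemma gives a decomposition w = xyz where |xy| ≤ p and y is nonempty.
The first p characters of w are a's, so xy (and hence y) consists only of a's. Write y = a^k, 1 ≤ k ≤ p.
Pump with i = 2: xy^2z = a^{p+k} b^p a^p b^p, of length 4p+k. Suppose this equals vv. The string starts with a and ends with b, so v does too; thus the boundary between the two copies of v is a b→a transition. There is exactly one such transition, at position 2p+k, so |v| = 2p+k and |vv| = 4p+2k ≠ 4p+k since k ≥ 1. So xy^2z ∉ L.
This is a contradiction; hence L is not regular.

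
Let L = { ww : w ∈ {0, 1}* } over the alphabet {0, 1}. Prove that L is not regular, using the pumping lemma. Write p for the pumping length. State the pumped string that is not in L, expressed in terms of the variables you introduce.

Assume L is regular; let p be its pumping constant.
Take w = 0^p 1^p 0^p 1^p = uu where u = 0^p1^p; then w ∈ L and |w| = 4p ≥ p.
By the pumping lemma, w = xyz with |xy| ≤ p and |y| ≥ 1.
The first p characters of w are 0's, so xy (and hence y) consists only of 0's. Write y = 0^k, 1 ≤ k ≤ p.
Pump with i = 2: xy^2z = 0^{p+k} 1^p 0^p 1^p, of length 4p+k. Suppose this equals vv. The string starts with 0 and ends with 1, so v does too; thus the boundary between the two copies of v is a 1→0 transition. There is exactly one such transition, at position 2p+k, so |v| = 2p+k and |vv| = 4p+2k ≠ 4p+k since k ≥ 1. So xy^2z ∉ L.
This contradicts the pumping lemma, so L is not regular.

0^{p+k} 1^p 0^p 1^p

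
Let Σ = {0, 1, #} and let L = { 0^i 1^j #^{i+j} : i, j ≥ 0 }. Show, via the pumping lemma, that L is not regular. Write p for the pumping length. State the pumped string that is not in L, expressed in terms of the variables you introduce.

0^{p+k} 1^p #^{2p}

Toward a contradiction, assume L is regular with pumping length p.
Take w = 0^p 1^p #^{2p} ∈ L (with i=j=p, i+j=2p), |w| = 4p ≥ p.
The pumping lemma gives a decomposition w = xyz where |xy| ≤ p and y is nonempty.
Because |xy| ≤ p and w begins with p copies of 0, we have y = 0^k with 1 ≤ k ≤ p.
Consider xy^2z = 0^{p+k} 1^p #^{2p}. Now the 0- and 1-counts sum to 2p+k, but the #-count is 2p ≠ 2p+k. So xy^2z ∉ L.
This contradicts the pumping lemma, so L is not regular.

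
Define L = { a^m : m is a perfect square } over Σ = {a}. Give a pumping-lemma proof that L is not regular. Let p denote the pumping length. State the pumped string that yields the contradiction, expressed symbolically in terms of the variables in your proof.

Toward a contradiction, assume L is regular with pumping length p.
Take w = a^{p²} ∈ L with |w| = p² ≥ p.
Write w = xyz as guaranteed by the lemma, with |xy| ≤ p and |y| ≥ 1.
Then y = a^k for some k with 1 ≤ k ≤ p.
Pump with i = 2: xy^2z = a^{p²+k}. Since 1 ≤ k ≤ p, p² < p²+k ≤ p²+p < (p+1)², so p²+k lies strictly between consecutive squares and is not a perfect square. So xy^2z ∉ L.
This contradicts the pumping lemma, so L is not regular.

a^{p²+k}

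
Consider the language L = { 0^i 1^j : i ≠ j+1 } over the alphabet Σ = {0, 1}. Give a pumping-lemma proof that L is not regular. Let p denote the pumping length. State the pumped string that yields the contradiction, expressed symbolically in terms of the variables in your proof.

0^{p+p!} 1^{p+p!-1}

Suppose for contradiction that L is regular, and let p be the pumping length.
Choose w = 0^p 1^{p+p!-1}. Since p ≠ (p+p!-1)+1 = p+p!, w ∈ L; and |w| ≥ p.
The pumping lemma gives a decomposition w = xyz where |xy| ≤ p and |y| > 0.
Since the first p symbols of w are all 0's and |xy| ≤ p, y lies entirely in the leading 0-block: y = 0^k for some k with 1 ≤ k ≤ p.
Since 1 ≤ k ≤ p, k divides p!; set t = 1 + p!/k. Then xy^t z has p + (p!/k)·k = p + p! copies of 0. Now the 0-count is p+p! and (1-count)+1 = (p+p!-1)+1 = p+p!, so i ≠ j+1 fails. So xy^t z = 0^{p+p!} 1^{p+p!-1} ∉ L.
This contradicts the pumping lemma, so L is not regular.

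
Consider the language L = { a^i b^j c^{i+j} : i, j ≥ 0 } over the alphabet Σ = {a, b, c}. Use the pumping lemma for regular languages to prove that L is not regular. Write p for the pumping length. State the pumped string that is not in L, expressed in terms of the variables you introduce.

Suppose for contradiction that L is regular, and let p be the pumping length.
Take w = a^p b^p c^{2p} ∈ L (with i=j=p, i+j=2p), |w| = 4p ≥ p.
By the pumping lemma, w = xyz with |xy| ≤ p and y is nonempty.
Since the first p symbols of w are all a's and |xy| ≤ p, y lies entirely in the leading a-block: y = a^k for some k with 1 ≤ k ≤ p.
Consider xy^2z = a^{p+k} b^p c^{2p}. Now the a- and b-counts sum to 2p+k, but the c-count is 2p ≠ 2p+k. So xy^2z ∉ L.
Contradiction. Therefore L is not regular.

a^{p+k} b^p c^{2p}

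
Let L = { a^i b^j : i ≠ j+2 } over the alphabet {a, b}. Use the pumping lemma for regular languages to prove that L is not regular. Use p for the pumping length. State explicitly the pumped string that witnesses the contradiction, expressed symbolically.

Toward a contradiction, assume L is regular with pumping length p.
Choose w = a^p b^{p+p!-2}. Since p ≠ (p+p!-2)+2 = p+p!, w ∈ L; and |w| ≥ p.
The pumping lemma gives a decomposition w = xyz where |xy| ≤ p and y is nonempty.
The first p characters of w are a's, so xy (and hence y) consists only of a's. Write y = a^k, 1 ≤ k ≤ p.
Since 1 ≤ k ≤ p, k divides p!; set t = 1 + p!/k. Then xy^t z has p + (p!/k)·k = p + p! copies of a. Now the a-count is p+p! and (b-count)+2 = (p+p!-2)+2 = p+p!, so i ≠ j+2 fails. So xy^t z = a^{p+p!} b^{p+p!-2} ∉ L.
Contradiction. Therefore L is not regular.

a^{p+p!} b^{p+p!-2}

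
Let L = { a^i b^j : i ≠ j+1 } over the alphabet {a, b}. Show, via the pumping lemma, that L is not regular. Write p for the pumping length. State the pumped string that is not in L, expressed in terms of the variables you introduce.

Suppose for contradiction that L is regular, and let p be the pumping length.
Choose w = a^p b^{p+p!-1}. Since p ≠ (p+p!-1)+1 = p+p!, w ∈ L; and |w| ≥ p.
The pumping lemma gives a decomposition w = xyz where |xy| ≤ p and |y| ≥ 1.
Since the first p symbols of w are all a's and |xy| ≤ p, y lies entirely in the leading a-block: y = a^k for some k with 1 ≤ k ≤ p.
Since 1 ≤ k ≤ p, k divides p!; set t = 1 + p!/k. Then xy^t z has p + (p!/k)·k = p + p! copies of a. Now the a-count is p+p! and (b-count)+1 = (p+p!-1)+1 = p+p!, so i ≠ j+1 fails. So xy^t z = a^{p+p!} b^{p+p!-1} ∉ L.
This is a contradiction; hence L is not regular.

a^{p+p!} b^{p+p!-1}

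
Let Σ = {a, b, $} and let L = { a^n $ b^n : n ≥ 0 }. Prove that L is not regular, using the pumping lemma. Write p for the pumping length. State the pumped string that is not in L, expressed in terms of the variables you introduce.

a^{p+k} $ b^p

Suppose for contradiction that L is regular, and let p be the pumping length.
Take w = a^p $ b^p ∈ L with |w| = 2p+1 ≥ p.
By the pumping lemma, w = xyz with |xy| ≤ p and y is nonempty.
Because |xy| ≤ p and w begins with p copies of a, we have y = a^k with 1 ≤ k ≤ p.
Pump with i = 2: xy^2z = a^{p+k} $ b^p, which would require p+k = p. But k ≥ 1, so xy^2z ∉ L.
Contradiction. Therefore L is not regular.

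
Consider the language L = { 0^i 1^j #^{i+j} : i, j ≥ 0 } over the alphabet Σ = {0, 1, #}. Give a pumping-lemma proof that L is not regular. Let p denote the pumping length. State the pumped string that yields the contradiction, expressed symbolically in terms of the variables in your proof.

Suppose for contradiction that L is regular, and let p be the pumping length.
Take w = 0^p 1^p #^{2p} ∈ L (with i=j=p, i+j=2p), |w| = 4p ≥ p.
By the pumping lemma, w = xyz with |xy| ≤ p and |y| ≥ 1.
Since the first p symbols of w are all 0's and |xy| ≤ p, y lies entirely in the leading 0-block: y = 0^k for some k with 1 ≤ k ≤ p.
Consider xy^2z = 0^{p+k} 1^p #^{2p}. Now the 0- and 1-counts sum to 2p+k, but the #-count is 2p ≠ 2p+k. So xy^2z ∉ L.
This is a contradiction; hence L is not regular.

0^{p+k} 1^p #^{2p}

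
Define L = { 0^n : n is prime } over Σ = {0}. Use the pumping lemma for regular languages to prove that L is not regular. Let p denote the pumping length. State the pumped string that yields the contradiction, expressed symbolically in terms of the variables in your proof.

Suppose for contradiction that L is regular, and let p be the pumping length.
Let q be a prime with q ≥ p+2 (infinitely many primes exist), and take w = 0^q ∈ L with |w| = q ≥ p.
By the pumping lemma, w = xyz with |xy| ≤ p and |y| ≥ 1.
Then y = 0^k for some k with 1 ≤ k ≤ p.
Since 1 ≤ k ≤ p, |xz| = q-k. Pump with i = q+1: |xy^{q+1}z| = (q-k)+(q+1)k = q+qk = q(1+k), which is composite (both factors ≥ 2). So xy^{q+1}z = 0^{q(1+k)} ∉ L.
Contradiction. Therefore L is not regular.

0^{q(1+k)}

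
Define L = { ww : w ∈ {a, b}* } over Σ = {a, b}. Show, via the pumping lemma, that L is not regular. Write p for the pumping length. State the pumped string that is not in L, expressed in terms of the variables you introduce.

a^{p+k} b^p a^p b^p

Toward a contradiction, assume L is regular with pumping length p.
Take w = a^p b^p a^p b^p = uu where u = a^pb^p; then w ∈ L and |w| = 4p ≥ p.
Write w = xyz as guaranteed by the lemma, with |xy| ≤ p and |y| ≥ 1.
The first p characters of w are a's, so xy (and hence y) consists only of a's. Write y = a^k, 1 ≤ k ≤ p.
Pump with i = 2: xy^2z = a^{p+k} b^p a^p b^p, of length 4p+k. Suppose this equals vv. The string starts with a and ends with b, so v does too; thus the boundary between the two copies of v is a b→a transition. There is exactly one such transition, at position 2p+k, so |v| = 2p+k and |vv| = 4p+2k ≠ 4p+k since k ≥ 1. So xy^2z ∉ L.
This contradicts the pumping lemma, so L is not regular.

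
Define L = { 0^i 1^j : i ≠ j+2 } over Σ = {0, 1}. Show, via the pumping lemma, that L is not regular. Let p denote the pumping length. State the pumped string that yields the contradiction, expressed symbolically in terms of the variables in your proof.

Toward a contradiction, assume L is regular with pumping length p.
Choose w = 0^p 1^{p+p!-2}. Since p ≠ (p+p!-2)+2 = p+p!, w ∈ L; and |w| ≥ p.
By the pumping lemma, w = xyz with |xy| ≤ p and |y| > 0.
The first p characters of w are 0's, so xy (and hence y) consists only of 0's. Write y = 0^k, 1 ≤ k ≤ p.
Since 1 ≤ k ≤ p, k divides p!; set t = 1 + p!/k. Then xy^t z has p + (p!/k)·k = p + p! copies of 0. Now the 0-count is p+p! and (1-count)+2 = (p+p!-2)+2 = p+p!, so i ≠ j+2 fails. So xy^t z = 0^{p+p!} 1^{p+p!-2} ∉ L.
Contradiction. Therefore L is not regular.

0^{p+p!} 1^{p+p!-2}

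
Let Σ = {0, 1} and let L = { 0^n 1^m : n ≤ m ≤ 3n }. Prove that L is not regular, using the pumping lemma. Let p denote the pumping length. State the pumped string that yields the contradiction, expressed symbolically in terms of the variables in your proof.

Assume L is regular. Let p be the pumping length given by the pumping lemma.
Take w = 0^p 1^p ∈ L (since p ≤ p ≤ 3p), with |w| = 2p ≥ p.
The pumping lemma gives a decomposition w = xyz where |xy| ≤ p and y is nonempty.
The first p characters of w are 0's, so xy (and hence y) consists only of 0's. Write y = 0^k, 1 ≤ k ≤ p.
Pump with i = 2: xy^2z = 0^{p+k} 1^p. Now n = p+k > p = m, so the condition n ≤ m fails. Thus xy^2z ∉ L.
This contradicts the pumping lemma, so L is not regular.

0^{p+k} 1^p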